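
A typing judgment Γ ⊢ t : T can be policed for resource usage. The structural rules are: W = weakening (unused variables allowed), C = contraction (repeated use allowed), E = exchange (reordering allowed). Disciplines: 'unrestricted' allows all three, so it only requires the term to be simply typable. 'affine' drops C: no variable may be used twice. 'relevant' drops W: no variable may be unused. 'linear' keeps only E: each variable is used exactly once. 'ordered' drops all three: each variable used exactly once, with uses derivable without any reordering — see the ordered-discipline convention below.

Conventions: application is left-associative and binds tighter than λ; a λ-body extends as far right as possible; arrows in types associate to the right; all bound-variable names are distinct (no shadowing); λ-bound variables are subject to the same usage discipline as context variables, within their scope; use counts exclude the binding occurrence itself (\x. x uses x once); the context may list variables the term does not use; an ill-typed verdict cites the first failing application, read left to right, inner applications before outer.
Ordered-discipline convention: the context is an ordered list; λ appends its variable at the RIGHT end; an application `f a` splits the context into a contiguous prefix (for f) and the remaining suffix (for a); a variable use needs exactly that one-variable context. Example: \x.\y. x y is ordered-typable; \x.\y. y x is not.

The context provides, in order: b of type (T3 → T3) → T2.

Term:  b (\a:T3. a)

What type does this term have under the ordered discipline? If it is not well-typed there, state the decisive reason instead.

term : T2
use counts: b: 1×; a (λ-bound): 1×
left-to-right use order: b, a
typing: ✓ — T2
across the five disciplines: ordered ✓ · linear ✓ · affine ✓ · relevant ✓ · unrestricted ✓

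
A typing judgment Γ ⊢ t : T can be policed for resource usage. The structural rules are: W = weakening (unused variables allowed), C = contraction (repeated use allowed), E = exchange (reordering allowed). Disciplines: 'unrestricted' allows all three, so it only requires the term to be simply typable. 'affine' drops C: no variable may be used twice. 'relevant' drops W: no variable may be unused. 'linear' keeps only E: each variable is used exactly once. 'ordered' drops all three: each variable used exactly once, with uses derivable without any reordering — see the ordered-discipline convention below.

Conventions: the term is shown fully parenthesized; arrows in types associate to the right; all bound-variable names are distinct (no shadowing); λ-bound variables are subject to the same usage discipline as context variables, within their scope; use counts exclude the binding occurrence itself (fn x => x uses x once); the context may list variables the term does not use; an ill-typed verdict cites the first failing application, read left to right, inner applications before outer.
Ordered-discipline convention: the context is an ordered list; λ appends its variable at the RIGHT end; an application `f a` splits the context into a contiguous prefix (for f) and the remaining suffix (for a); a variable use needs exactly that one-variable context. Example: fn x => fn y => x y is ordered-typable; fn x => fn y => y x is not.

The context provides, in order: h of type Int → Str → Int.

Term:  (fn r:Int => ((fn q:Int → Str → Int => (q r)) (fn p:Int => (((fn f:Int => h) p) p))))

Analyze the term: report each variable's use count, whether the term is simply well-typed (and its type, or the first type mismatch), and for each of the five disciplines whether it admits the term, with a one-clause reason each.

usage: h: 1×; r (bound): 1×; q (bound): 1×; p (bound): 2×; f (bound): 0×
order of uses: q, r, h, p, p
typing: well-typed — term : Int → Str → Int
ordered: ✗, needs contraction — p ×2; f left unused
linear: ✗, needs contraction — p ×2; f left unused
affine: ✗, needs contraction — p ×2
relevant: ✗, f left unused
unrestricted: ✓, type-checks (Int → Str → Int) and nothing is barred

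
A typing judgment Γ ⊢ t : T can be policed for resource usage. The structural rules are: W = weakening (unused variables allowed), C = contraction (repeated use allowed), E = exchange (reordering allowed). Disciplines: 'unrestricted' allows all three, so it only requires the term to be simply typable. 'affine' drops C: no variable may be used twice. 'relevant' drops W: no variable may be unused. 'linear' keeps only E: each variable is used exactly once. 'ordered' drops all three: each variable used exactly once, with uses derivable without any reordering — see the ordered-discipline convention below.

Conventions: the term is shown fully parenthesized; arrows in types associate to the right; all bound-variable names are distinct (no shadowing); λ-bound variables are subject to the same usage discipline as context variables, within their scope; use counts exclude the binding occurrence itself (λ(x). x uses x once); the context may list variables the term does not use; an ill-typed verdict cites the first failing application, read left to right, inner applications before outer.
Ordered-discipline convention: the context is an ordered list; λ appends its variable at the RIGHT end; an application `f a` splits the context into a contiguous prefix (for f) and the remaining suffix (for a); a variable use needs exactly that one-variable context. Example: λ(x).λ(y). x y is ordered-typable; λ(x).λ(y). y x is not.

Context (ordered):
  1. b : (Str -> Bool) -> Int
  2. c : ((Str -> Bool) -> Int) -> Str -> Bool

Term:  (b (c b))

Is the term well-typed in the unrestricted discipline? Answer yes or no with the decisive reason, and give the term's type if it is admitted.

yes — type-checks (Int) and nothing is barred; term : Int
counts: b: 2×; c: 1×
order of uses: b, c, b
typing: well-typed at Int
all disciplines: ordered ✗, linear ✗, affine ✗, relevant ✓, unrestricted ✓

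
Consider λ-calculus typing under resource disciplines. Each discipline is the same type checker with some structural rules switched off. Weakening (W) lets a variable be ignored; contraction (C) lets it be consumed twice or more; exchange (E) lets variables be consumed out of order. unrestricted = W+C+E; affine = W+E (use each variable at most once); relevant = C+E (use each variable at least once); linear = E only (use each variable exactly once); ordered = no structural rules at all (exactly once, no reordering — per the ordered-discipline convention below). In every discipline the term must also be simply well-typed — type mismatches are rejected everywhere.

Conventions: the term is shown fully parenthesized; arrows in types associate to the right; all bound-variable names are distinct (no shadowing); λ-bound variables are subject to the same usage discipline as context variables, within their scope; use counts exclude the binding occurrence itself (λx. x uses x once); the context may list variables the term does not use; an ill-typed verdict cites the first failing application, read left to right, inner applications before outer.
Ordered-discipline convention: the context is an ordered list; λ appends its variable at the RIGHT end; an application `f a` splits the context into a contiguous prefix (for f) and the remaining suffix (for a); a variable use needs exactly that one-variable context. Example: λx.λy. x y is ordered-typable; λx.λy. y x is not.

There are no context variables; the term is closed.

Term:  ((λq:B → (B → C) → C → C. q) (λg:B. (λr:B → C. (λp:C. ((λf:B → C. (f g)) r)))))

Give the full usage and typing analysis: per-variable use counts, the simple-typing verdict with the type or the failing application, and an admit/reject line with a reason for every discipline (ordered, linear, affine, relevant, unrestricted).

use counts: q (bound): 1×; g (bound): 1×; r (bound): 1×; p (bound): 0×; f (bound): 1×
order of uses: q, f, g, r
typing: well-typed at B → (B → C) → C → C
ordered: ✗, p never used (weakening)
linear: ✗, p never used (weakening)
affine: ✓, q, g, r, p, f: no repeats, contraction unneeded
relevant: ✗, p never used (weakening)
unrestricted: ✓, typability at B → (B → C) → C → C is all that's needed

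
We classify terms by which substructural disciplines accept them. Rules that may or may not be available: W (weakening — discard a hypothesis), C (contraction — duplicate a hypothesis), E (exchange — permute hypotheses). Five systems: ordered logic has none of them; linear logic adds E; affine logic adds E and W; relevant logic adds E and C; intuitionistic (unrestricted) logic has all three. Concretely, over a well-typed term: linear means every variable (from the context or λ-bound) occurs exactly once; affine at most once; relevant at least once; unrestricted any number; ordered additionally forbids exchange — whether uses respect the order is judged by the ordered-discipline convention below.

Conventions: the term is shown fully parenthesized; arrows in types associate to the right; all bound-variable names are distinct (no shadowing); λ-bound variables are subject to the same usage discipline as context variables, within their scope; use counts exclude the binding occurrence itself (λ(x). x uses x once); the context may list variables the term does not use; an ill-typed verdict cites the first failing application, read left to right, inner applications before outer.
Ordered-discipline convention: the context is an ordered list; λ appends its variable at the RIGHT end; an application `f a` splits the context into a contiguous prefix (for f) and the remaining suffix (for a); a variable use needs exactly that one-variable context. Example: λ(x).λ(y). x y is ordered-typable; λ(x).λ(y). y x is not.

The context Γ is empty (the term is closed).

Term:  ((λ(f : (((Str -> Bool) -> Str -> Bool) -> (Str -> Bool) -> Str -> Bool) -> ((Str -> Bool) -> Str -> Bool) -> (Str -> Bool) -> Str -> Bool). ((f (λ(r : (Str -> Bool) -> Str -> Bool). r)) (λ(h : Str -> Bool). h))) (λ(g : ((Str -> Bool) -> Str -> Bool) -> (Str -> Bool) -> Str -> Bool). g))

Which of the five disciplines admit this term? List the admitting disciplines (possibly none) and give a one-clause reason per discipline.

admitting disciplines: ordered, linear, affine, relevant, unrestricted
counts: f (bound): 1×; r (bound): 1×; h (bound): 1×; g (bound): 1×
uses in reading order: f, r, h, g
typing: ✓ — (Str -> Bool) -> Str -> Bool
ordered: ✓ — f, r, h, g once each; derivable with no W/C/E
linear: ✓ — exactly-once usage across f, r, h, g
affine: ✓ — none of f, r, h, g used more than once
relevant: ✓ — none of f, r, h, g goes unused
unrestricted: ✓ — type-checks ((Str -> Bool) -> Str -> Bool) and nothing is barred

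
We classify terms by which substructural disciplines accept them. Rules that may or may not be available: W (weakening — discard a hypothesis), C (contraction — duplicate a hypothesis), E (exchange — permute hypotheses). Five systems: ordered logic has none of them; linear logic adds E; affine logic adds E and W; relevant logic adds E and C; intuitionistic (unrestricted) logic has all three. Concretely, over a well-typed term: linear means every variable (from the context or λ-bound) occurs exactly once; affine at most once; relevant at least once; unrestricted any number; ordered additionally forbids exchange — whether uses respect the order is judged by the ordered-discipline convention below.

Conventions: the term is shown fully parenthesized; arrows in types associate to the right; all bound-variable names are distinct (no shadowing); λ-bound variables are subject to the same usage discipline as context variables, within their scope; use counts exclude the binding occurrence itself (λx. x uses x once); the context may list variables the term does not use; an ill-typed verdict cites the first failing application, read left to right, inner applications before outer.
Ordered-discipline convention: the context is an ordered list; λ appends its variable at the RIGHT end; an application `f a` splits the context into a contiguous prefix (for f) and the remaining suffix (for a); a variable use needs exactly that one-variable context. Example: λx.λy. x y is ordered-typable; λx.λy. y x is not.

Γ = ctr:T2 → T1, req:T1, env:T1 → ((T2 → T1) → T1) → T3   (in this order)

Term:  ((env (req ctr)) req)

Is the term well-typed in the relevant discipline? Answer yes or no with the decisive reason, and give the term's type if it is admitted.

no — fails simple typing
use counts: ctr: 1×; req: 2×; env: 1×
order of uses: env, req, ctr, req
typing: ill-typed: non-arrow in function slot: T1
per-discipline verdicts: ordered ✗ | linear ✗ | affine ✗ | relevant ✗ | unrestricted ✗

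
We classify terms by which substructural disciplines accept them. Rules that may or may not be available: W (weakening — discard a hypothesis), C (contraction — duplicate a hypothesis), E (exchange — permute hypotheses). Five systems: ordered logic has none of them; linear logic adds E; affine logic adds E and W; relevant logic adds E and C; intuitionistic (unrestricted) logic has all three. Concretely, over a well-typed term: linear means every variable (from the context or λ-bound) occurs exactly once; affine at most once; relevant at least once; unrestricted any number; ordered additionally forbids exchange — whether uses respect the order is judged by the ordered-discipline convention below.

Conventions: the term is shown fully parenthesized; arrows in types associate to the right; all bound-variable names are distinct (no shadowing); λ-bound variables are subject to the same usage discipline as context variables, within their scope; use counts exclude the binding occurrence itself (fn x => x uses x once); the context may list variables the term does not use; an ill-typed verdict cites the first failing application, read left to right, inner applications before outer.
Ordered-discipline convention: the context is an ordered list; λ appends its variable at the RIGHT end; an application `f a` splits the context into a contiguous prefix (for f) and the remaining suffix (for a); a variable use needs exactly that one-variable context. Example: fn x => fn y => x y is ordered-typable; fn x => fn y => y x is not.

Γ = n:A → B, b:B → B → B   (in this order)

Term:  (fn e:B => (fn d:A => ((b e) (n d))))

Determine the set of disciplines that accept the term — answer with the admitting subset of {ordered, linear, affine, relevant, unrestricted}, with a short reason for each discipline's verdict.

admitted by: linear, affine, relevant, unrestricted
variable uses: n ×1; b ×1; e (λ-bound) ×1; d (λ-bound) ×1
order of uses: b, e, n, d
typing: ✓ — B → A → B
ordered: ✗, no ordered split (uses run b, e, n, d)
linear: ✓, single use per variable (n, b, e, d)
affine: ✓, no duplicate uses among n, b, e, d
relevant: ✓, n, b, e, d: all used, weakening unneeded
unrestricted: ✓, simply typable at B → A → B; W, C, E all held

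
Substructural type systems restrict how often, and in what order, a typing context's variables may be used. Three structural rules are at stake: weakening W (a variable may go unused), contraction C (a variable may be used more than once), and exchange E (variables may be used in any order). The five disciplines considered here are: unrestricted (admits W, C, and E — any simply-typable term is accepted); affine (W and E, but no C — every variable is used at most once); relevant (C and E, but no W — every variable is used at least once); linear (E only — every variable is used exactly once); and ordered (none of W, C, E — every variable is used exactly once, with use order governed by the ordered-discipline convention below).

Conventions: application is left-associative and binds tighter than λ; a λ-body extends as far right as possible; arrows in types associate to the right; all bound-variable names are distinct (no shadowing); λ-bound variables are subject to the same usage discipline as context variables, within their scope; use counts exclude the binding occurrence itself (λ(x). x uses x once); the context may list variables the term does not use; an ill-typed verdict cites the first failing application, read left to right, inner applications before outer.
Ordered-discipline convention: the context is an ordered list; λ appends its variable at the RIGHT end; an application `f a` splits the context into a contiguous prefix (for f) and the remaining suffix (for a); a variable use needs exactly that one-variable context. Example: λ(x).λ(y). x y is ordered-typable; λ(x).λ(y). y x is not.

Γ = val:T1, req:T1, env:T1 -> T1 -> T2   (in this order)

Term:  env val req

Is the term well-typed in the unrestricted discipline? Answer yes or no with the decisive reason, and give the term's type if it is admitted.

yes — type-checks (T2) and nothing is barred; term : T2
variable uses: val=1, req=1, env=1
use order (left to right): env, val, req
typing: well-typed — term : T2
per-discipline verdicts: ordered ✗ · linear ✓ · affine ✓ · relevant ✓ · unrestricted ✓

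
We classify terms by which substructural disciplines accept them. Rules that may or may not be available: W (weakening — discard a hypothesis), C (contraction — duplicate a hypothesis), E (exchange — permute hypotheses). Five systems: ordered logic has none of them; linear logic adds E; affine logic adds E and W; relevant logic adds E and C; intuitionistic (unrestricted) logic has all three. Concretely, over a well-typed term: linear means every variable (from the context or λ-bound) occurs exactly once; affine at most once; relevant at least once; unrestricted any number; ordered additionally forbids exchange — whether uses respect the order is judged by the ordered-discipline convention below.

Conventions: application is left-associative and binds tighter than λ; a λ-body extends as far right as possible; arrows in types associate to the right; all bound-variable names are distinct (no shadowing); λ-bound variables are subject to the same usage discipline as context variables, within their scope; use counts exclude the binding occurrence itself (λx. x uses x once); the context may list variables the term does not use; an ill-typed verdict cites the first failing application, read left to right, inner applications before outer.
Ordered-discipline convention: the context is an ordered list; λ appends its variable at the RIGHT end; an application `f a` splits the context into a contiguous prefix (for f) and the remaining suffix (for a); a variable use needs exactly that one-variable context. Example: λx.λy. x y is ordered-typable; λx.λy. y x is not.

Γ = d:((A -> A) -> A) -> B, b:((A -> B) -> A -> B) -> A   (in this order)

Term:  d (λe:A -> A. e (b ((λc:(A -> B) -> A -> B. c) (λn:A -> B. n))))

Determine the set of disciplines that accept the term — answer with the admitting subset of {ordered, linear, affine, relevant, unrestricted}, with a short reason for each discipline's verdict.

admitted by: linear, affine, relevant, unrestricted
use counts: d ×1; b ×1; e (λ-bound) ×1; c (λ-bound) ×1; n (λ-bound) ×1
left-to-right use order: d, e, b, c, n
typing: well-typed at B
ordered: ✗ — no ordered split (uses run d, e, b, c, n)
linear: ✓ — single use per variable (d, b, e, c, n)
affine: ✓ — d, b, e, c, n: no repeats, contraction unneeded
relevant: ✓ — every one of d, b, e, c, n appears
unrestricted: ✓ — simply typable at B; W, C, E all held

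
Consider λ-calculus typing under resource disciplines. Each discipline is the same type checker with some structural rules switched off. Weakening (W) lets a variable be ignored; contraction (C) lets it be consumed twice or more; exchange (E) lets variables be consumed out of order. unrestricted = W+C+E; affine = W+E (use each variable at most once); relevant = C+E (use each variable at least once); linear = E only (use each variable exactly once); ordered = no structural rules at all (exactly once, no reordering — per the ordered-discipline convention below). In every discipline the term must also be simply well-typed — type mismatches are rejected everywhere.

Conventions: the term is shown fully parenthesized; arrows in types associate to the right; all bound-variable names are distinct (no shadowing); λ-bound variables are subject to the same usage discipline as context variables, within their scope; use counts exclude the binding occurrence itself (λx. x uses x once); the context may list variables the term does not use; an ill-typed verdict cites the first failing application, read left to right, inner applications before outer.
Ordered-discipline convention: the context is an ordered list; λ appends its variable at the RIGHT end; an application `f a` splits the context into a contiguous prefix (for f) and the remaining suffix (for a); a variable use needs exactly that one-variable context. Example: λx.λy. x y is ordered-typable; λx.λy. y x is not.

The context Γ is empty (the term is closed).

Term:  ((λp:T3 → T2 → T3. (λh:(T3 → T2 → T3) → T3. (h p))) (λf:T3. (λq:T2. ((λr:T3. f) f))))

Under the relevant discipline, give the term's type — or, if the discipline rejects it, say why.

not well-typed under relevant — unused: q, r — weakening required
usage: p (bound): 1, h (bound): 1, f (bound): 2, q (bound): 0, r (bound): 0
use order (left to right): h, p, f, f
typing: well-typed — term : ((T3 → T2 → T3) → T3) → T3
summary: ordered ✗; linear ✗; affine ✗; relevant ✗; unrestricted ✓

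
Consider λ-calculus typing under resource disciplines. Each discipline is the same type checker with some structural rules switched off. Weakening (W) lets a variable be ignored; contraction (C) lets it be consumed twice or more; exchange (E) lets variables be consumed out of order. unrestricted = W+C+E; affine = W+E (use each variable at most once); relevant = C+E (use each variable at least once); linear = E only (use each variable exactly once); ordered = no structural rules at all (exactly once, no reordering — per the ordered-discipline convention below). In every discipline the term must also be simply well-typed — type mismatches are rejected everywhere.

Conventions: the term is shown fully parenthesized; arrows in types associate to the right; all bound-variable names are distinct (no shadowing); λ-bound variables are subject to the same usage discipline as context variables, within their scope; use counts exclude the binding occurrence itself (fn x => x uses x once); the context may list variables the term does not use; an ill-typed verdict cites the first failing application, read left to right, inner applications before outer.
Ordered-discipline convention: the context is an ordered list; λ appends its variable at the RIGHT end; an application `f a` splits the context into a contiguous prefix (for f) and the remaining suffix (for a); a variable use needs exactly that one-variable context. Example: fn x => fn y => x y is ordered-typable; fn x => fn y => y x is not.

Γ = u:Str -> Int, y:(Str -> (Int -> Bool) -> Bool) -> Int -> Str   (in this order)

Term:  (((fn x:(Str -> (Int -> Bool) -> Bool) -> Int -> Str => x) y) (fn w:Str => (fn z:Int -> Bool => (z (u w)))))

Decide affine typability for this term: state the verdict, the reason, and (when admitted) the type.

yes — none of u, y, x, w, z used more than once; term : Int -> Str
use counts: u: 1×; y: 1×; x [bound]: 1×; w [bound]: 1×; z [bound]: 1×
left-to-right use order: x, y, z, u, w
typing: the term checks, with type Int -> Str
summary: ordered ✗, linear ✓, affine ✓, relevant ✓, unrestricted ✓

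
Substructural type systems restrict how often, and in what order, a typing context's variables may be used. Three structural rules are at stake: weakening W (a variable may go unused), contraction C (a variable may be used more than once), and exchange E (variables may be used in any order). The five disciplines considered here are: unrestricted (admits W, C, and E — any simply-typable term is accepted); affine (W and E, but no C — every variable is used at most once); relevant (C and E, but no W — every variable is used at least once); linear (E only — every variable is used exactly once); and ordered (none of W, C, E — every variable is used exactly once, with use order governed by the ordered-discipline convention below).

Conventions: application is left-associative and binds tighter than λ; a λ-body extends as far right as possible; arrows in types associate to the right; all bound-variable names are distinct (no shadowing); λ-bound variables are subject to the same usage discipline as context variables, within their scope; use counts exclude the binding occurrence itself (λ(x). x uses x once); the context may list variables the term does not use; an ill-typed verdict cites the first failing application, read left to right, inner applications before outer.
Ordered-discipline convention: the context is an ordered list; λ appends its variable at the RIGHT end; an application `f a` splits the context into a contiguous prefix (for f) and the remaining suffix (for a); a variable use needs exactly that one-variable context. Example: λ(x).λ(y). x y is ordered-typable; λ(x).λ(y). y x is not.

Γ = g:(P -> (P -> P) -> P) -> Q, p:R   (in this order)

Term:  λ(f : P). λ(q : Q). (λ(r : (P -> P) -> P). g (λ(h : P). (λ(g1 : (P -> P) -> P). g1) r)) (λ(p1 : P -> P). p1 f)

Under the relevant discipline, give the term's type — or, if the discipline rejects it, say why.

not well-typed under relevant — unused: p, q, h — weakening required
usage: g=1, p=0, f (λ-bound)=1, q (λ-bound)=0, r (λ-bound)=1, h (λ-bound)=0, g1 (λ-bound)=1, p1 (λ-bound)=1
order of uses: g, g1, r, p1, f
typing: well-typed — term : P -> Q -> Q
summary: ordered ✗; linear ✗; affine ✓; relevant ✗; unrestricted ✓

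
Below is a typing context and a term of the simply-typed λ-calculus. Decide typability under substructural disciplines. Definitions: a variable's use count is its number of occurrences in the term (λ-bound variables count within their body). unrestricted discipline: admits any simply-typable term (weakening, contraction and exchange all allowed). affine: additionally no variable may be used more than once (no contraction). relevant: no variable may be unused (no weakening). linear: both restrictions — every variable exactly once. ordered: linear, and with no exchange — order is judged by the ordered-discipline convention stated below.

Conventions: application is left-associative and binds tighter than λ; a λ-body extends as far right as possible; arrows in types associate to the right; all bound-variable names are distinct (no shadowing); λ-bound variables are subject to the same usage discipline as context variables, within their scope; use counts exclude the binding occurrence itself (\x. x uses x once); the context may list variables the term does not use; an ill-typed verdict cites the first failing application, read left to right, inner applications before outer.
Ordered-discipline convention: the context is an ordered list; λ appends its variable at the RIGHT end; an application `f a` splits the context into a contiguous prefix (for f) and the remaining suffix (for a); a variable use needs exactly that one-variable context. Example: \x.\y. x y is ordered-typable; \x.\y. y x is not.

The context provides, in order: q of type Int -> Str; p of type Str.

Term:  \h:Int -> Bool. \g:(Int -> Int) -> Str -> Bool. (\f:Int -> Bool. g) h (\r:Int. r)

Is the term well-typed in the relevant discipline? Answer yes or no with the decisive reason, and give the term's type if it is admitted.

no — q, p, f left unused
variable uses: q: 0×, p: 0×, h (bound): 1×, g (bound): 1×, f (bound): 0×, r (bound): 1×
left-to-right use order: g, h, r
typing: well-typed at (Int -> Bool) -> ((Int -> Int) -> Str -> Bool) -> Str -> Bool
per-discipline verdicts: ordered ✗ · linear ✗ · affine ✓ · relevant ✗ · unrestricted ✓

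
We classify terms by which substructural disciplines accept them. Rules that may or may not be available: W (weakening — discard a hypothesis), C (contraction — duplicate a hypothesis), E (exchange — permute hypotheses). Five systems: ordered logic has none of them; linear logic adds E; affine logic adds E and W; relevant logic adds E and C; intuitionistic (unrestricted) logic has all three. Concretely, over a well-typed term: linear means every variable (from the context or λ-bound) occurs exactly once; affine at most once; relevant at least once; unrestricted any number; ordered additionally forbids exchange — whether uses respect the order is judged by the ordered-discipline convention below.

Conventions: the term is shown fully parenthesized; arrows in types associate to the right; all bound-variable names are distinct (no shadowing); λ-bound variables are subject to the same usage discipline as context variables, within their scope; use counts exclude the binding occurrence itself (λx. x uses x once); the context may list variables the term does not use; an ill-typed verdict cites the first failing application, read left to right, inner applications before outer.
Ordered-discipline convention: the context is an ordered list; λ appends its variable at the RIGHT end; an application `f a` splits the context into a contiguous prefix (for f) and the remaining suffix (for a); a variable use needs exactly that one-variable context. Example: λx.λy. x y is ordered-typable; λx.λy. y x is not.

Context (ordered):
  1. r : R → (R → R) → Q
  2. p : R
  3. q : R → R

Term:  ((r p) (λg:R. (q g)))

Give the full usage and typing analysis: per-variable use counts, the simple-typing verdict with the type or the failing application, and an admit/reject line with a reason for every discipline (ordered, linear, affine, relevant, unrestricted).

variable uses: r: 1; p: 1; q: 1; g (λ-bound): 1
uses in reading order: r, p, q, g
typing: well-typed at Q
ordered: ✓, one use each (r, p, q, g); ordered split holds
linear: ✓, single use per variable (r, p, q, g)
affine: ✓, none of r, p, q, g used more than once
relevant: ✓, none of r, p, q, g goes unused
unrestricted: ✓, type-checks (Q) and nothing is barred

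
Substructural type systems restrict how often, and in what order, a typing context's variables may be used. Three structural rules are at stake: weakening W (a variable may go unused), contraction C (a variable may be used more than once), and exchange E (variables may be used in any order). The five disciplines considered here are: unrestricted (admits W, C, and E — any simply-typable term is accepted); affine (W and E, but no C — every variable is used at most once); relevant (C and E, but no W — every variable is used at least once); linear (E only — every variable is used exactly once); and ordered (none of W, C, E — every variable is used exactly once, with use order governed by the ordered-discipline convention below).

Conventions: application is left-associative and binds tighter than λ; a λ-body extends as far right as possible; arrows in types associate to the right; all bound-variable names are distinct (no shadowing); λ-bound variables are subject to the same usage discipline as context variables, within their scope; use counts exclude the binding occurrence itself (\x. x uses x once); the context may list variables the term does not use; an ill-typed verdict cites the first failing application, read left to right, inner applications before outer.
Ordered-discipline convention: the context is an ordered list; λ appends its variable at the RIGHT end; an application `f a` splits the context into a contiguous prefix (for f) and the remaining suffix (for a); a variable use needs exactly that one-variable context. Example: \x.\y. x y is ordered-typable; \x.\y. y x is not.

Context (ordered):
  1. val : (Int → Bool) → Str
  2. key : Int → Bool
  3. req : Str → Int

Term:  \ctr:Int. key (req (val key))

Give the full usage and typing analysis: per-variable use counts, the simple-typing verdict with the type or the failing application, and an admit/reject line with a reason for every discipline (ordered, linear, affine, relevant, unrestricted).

usage: val=1; key=2; req=1; ctr [bound]=0
order of uses: key, req, val, key
typing: ✓ — Int → Bool
ordered: ✗ — key ×2 used more than once (contraction); needs weakening: ctr unused
linear: ✗ — key ×2 used more than once (contraction); needs weakening: ctr unused
affine: ✗ — key ×2 used more than once (contraction)
relevant: ✗ — needs weakening: ctr unused
unrestricted: ✓ — type-checks (Int → Bool) and nothing is barred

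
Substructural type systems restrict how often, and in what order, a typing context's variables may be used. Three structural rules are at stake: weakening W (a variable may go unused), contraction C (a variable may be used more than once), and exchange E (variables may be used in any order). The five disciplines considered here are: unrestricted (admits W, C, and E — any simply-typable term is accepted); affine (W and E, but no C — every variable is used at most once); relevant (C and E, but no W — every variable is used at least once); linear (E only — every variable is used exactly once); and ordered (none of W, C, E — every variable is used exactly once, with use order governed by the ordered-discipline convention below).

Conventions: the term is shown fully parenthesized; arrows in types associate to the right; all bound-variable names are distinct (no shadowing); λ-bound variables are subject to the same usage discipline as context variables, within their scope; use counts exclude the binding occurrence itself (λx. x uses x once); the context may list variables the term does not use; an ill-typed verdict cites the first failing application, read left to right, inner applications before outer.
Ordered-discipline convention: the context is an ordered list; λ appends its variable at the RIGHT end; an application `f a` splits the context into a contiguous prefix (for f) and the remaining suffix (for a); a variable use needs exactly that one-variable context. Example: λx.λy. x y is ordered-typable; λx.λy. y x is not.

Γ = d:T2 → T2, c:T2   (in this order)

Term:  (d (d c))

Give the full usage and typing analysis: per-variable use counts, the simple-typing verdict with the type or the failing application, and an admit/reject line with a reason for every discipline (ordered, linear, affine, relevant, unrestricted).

usage: d: 2, c: 1
order of uses: d, d, c
typing: well-typed — term : T2
ordered: ✗, needs contraction — d ×2
linear: ✗, needs contraction — d ×2
affine: ✗, needs contraction — d ×2
relevant: ✓, none of d, c goes unused
unrestricted: ✓, typability at T2 is all that's needed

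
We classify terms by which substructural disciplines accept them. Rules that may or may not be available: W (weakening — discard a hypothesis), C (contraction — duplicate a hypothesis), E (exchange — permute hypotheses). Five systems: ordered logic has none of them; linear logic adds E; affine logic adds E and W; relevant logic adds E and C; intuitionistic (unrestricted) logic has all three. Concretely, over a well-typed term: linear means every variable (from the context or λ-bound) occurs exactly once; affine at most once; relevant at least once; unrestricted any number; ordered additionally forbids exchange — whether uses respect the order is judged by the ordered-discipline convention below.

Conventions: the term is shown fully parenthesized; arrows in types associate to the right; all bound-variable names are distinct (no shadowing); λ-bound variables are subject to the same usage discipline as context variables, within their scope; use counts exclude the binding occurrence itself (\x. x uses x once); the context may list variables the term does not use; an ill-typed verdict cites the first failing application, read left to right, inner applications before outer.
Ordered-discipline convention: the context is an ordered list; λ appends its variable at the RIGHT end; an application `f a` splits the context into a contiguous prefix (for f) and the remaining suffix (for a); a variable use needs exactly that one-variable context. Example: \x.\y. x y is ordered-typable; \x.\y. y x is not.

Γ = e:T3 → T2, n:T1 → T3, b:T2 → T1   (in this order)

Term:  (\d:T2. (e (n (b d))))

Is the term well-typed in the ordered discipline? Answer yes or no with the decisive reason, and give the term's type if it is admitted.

yes — e, n, b, d once each; derivable with no W/C/E; term : T2 → T2
counts: e: 1, n: 1, b: 1, d (bound): 1
left-to-right use order: e, n, b, d
typing: the term checks, with type T2 → T2
all disciplines: ordered ✓, linear ✓, affine ✓, relevant ✓, unrestricted ✓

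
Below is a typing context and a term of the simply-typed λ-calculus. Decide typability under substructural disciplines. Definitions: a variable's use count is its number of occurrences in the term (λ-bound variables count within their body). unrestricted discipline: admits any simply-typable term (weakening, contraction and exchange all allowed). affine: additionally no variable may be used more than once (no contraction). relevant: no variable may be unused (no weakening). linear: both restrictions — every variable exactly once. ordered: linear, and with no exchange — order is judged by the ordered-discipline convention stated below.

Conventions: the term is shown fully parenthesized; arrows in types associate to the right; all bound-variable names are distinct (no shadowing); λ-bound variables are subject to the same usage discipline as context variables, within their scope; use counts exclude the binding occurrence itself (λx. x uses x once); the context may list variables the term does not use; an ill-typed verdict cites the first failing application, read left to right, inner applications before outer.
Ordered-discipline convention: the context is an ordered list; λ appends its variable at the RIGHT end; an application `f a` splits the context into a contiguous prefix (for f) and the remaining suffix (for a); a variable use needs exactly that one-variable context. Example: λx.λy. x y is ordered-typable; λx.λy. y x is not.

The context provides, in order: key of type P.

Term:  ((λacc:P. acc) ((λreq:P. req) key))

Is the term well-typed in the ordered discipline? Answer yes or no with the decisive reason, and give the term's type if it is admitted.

yes — one use each (key, acc, req); ordered split holds; term : P
usage: key=1, acc [bound]=1, req [bound]=1
order of uses: acc, req, key
typing: well-typed — term : P
summary: ordered ✓ · linear ✓ · affine ✓ · relevant ✓ · unrestricted ✓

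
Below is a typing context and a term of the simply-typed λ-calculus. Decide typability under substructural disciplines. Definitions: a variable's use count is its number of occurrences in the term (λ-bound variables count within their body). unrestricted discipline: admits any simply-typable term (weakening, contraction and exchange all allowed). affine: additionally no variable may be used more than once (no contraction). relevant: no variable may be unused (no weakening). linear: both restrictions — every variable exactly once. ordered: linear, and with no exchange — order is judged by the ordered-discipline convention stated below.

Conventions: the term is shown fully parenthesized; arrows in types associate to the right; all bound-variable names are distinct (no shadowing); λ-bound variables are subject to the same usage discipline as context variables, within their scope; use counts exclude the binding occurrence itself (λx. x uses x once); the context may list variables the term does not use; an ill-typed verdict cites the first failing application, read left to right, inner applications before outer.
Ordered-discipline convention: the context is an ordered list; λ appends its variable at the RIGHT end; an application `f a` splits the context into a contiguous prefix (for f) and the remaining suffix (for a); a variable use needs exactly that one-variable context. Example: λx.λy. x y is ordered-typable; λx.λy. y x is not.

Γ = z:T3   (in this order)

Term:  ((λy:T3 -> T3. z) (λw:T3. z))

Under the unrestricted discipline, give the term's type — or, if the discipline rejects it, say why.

term : T3
counts: z: 2; y (λ-bound): 0; w (λ-bound): 0
uses in reading order: z, z
typing: the term checks, with type T3
all disciplines: ordered ✗ | linear ✗ | affine ✗ | relevant ✗ | unrestricted ✓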